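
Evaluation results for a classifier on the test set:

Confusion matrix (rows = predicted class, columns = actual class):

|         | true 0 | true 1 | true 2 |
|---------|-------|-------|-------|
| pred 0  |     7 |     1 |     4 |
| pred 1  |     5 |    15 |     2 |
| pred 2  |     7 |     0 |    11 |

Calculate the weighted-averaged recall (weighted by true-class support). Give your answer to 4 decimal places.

Per-class recall (TP/(TP+FN)):
  0: TP=7, FN=5+7=12 → 7/19 = 0.36842
  1: TP=15, FN=1+0=1 → 15/16 = 0.93750
  2: TP=11, FN=4+2=6 → 11/17 = 0.64706
Weighted-recall = Σ (supportᵢ/N)·recallᵢ with N=52: (19/52)·0.36842 + (16/52)·0.93750 + (17/52)·0.64706 = 0.6346

0.6346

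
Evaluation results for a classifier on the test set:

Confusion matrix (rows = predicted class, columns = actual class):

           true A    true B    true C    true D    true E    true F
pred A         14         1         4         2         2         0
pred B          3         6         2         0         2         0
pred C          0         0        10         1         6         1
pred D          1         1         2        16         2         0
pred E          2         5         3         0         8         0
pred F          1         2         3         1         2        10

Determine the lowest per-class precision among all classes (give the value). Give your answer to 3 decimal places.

Per-class precision (TP/(TP+FP)):
  A: TP=14, FP=1+4+2+2+0=9 → 14/23 = 0.6087
  B: TP=6, FP=3+2+0+2+0=7 → 6/13 = 0.4615
  C: TP=10, FP=0+0+1+6+1=8 → 10/18 = 0.5556
  D: TP=16, FP=1+1+2+2+0=6 → 16/22 = 0.7273
  E: TP=8, FP=2+5+3+0+0=10 → 8/18 = 0.4444
  F: TP=10, FP=1+2+3+1+2=9 → 10/19 = 0.5263
Lowest is class 'E' with precision = 0.444.

0.444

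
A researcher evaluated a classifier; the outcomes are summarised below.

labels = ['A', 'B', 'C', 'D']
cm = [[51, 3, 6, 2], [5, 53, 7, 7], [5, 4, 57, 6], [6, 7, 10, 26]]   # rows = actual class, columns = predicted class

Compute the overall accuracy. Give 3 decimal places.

0.733

Accuracy = trace / total = (51+53+57+26=187) / 255 = 187/255 = 0.733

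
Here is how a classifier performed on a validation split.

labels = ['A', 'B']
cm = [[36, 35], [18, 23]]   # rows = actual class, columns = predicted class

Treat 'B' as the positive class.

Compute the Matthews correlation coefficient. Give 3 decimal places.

MCC = (TP·TN − FP·FN) / √((TP+FP)(TP+FN)(TN+FP)(TN+FN))
Numerator = 23·36 − 35·18 = 198
Denominator = √(58·41·71·54) = √9117252 = 3019.4788
MCC = 198 / 3019.4788 = 0.066

0.066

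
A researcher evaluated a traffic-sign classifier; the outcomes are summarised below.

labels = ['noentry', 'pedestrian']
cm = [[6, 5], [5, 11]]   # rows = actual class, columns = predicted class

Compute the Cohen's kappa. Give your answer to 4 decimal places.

0.2330

Observed agreement pₒ = trace/N = 17/27 = 0.62963
Expected agreement pₑ = Σ (rowᵢ·colᵢ)/N² = (11·11 + 16·16)/27² = 0.51715
κ = (pₒ − pₑ)/(1 − pₑ) = (0.62963 − 0.51715)/(1 − 0.51715) = 0.2330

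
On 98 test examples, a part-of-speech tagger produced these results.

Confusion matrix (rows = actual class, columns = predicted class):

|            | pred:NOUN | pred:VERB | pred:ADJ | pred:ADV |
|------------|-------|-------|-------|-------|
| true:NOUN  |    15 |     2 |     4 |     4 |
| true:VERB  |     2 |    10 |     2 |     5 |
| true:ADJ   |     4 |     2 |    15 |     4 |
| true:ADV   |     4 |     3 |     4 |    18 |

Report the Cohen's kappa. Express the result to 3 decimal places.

0.450

Observed agreement pₒ = trace/N = 58/98 = 0.5918
Expected agreement pₑ = Σ (rowᵢ·colᵢ)/N² = (25·25 + 19·17 + 25·25 + 29·31)/98² = 0.2574
κ = (pₒ − pₑ)/(1 − pₑ) = (0.5918 − 0.2574)/(1 − 0.2574) = 0.450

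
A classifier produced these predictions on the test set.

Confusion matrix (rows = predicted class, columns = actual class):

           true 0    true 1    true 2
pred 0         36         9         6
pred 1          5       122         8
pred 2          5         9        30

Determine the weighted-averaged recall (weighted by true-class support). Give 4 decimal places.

0.8174

Per-class recall (TP/(TP+FN)):
  0: TP=36, FN=5+5=10 → 36/46 = 0.78261
  1: TP=122, FN=9+9=18 → 122/140 = 0.87143
  2: TP=30, FN=6+8=14 → 30/44 = 0.68182
Weighted-recall = Σ (supportᵢ/N)·recallᵢ with N=230: (46/230)·0.78261 + (140/230)·0.87143 + (44/230)·0.68182 = 0.8174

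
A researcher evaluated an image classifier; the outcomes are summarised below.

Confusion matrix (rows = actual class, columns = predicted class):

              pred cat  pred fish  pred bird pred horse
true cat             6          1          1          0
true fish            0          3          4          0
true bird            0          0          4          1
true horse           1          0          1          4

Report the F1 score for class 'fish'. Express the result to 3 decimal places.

0.545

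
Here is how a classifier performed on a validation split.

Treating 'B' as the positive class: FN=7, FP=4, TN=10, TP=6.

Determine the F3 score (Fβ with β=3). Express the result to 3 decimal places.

Fβ = (1+β²)·TP / ((1+β²)·TP + β²·FN + FP), with β²=9
= 10·6 / (10·6 + 9·7 + 4) = 0.472

0.472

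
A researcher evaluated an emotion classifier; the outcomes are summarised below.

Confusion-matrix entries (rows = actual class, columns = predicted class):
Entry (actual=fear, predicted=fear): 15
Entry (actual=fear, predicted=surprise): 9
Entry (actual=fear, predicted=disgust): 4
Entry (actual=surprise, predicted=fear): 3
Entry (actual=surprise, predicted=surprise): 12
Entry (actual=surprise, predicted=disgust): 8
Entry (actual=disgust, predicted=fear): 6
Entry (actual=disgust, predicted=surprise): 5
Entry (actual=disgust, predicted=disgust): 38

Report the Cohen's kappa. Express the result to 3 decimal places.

Observed agreement pₒ = trace/N = 65/100 = 0.6500
Expected agreement pₑ = Σ (rowᵢ·colᵢ)/N² = (28·24 + 23·26 + 49·50)/100² = 0.3720
κ = (pₒ − pₑ)/(1 − pₑ) = (0.6500 − 0.3720)/(1 − 0.3720) = 0.443

0.443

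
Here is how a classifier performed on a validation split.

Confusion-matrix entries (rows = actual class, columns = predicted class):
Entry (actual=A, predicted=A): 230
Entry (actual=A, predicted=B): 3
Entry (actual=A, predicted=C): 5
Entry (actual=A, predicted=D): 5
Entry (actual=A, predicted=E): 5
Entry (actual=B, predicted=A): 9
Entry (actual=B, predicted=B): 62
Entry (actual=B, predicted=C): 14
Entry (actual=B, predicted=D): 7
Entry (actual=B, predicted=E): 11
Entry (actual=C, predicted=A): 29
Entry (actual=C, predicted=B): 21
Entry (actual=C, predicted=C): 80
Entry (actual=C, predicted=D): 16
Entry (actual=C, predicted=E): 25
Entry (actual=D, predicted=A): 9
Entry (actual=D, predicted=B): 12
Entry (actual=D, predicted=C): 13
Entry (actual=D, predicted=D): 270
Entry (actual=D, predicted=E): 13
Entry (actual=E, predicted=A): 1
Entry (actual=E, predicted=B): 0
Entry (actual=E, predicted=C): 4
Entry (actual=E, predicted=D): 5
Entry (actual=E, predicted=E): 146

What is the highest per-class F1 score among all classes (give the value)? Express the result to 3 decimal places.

0.875

Per-class F1 score (2·TP/(2·TP+FP+FN)):
  A: TP=230, FP=9+29+9+1=48, FN=3+5+5+5=18 → 460/526 = 0.8745
  B: TP=62, FP=3+21+12+0=36, FN=9+14+7+11=41 → 124/201 = 0.6169
  C: TP=80, FP=5+14+13+4=36, FN=29+21+16+25=91 → 160/287 = 0.5575
  D: TP=270, FP=5+7+16+5=33, FN=9+12+13+13=47 → 540/620 = 0.8710
  E: TP=146, FP=5+11+25+13=54, FN=1+0+4+5=10 → 292/356 = 0.8202
Highest is class 'A' with F1 score = 0.875.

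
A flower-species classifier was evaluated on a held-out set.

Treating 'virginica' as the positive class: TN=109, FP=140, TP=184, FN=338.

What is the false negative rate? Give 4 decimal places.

FNR = FN/(FN+TP) = 338/(338+184) = 0.6475

0.6475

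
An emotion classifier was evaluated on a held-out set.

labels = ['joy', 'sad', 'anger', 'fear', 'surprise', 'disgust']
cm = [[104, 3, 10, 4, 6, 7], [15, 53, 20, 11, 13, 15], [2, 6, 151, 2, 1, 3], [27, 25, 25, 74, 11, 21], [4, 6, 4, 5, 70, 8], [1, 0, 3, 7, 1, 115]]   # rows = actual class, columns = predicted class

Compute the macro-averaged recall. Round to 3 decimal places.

0.690

Per-class recall (TP/(TP+FN)):
  joy: TP=104, FN=3+10+4+6+7=30 → 104/134 = 0.7761
  sad: TP=53, FN=15+20+11+13+15=74 → 53/127 = 0.4173
  anger: TP=151, FN=2+6+2+1+3=14 → 151/165 = 0.9152
  fear: TP=74, FN=27+25+25+11+21=109 → 74/183 = 0.4044
  surprise: TP=70, FN=4+6+4+5+8=27 → 70/97 = 0.7216
  disgust: TP=115, FN=1+0+3+7+1=12 → 115/127 = 0.9055
Macro-recall = mean = (0.7761 + 0.4173 + 0.9152 + 0.4044 + 0.7216 + 0.9055) / 6 = 0.690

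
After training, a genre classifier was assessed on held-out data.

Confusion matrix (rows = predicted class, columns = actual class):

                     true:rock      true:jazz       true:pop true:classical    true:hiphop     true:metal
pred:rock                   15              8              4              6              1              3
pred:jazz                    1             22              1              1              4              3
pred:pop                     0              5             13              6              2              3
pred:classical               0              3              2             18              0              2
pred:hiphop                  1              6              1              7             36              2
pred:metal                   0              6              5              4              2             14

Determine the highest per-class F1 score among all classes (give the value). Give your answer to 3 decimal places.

Per-class F1 score (2·TP/(2·TP+FP+FN)):
  rock: TP=15, FP=8+4+6+1+3=22, FN=1+0+0+1+0=2 → 30/54 = 0.5556
  jazz: TP=22, FP=1+1+1+4+3=10, FN=8+5+3+6+6=28 → 44/82 = 0.5366
  pop: TP=13, FP=0+5+6+2+3=16, FN=4+1+2+1+5=13 → 26/55 = 0.4727
  classical: TP=18, FP=0+3+2+0+2=7, FN=6+1+6+7+4=24 → 36/67 = 0.5373
  hiphop: TP=36, FP=1+6+1+7+2=17, FN=1+4+2+0+2=9 → 72/98 = 0.7347
  metal: TP=14, FP=0+6+5+4+2=17, FN=3+3+3+2+2=13 → 28/58 = 0.4828
Highest is class 'hiphop' with F1 score = 0.735.

0.735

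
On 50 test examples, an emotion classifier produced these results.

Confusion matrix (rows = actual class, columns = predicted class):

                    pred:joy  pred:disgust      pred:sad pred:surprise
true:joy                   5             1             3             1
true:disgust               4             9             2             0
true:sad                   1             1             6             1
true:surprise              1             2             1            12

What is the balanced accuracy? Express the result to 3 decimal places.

Balanced accuracy = mean of per-class recall.
  joy: recall = 5/10 = 0.5000
  disgust: recall = 9/15 = 0.6000
  sad: recall = 6/9 = 0.6667
  surprise: recall = 12/16 = 0.7500
Mean = (0.5000 + 0.6000 + 0.6667 + 0.7500) / 4 = 0.629

0.629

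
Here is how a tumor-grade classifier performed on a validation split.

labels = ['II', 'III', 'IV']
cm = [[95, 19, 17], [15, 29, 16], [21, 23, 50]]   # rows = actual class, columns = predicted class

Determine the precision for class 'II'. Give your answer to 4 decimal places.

0.7252

One-vs-rest for 'II': TP = diagonal; FP = other classes predicted 'II'; FN = 'II' predicted as other.
precision = TP/(TP+FP).
II: TP=95, FP=15+21=36 → 95/131 = 0.72519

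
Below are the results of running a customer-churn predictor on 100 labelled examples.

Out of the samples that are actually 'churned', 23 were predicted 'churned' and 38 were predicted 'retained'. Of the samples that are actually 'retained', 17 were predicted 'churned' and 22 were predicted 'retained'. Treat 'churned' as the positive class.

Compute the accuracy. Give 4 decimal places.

0.4500

Accuracy = (TP+TN)/N = (23+22)/100 = 0.4500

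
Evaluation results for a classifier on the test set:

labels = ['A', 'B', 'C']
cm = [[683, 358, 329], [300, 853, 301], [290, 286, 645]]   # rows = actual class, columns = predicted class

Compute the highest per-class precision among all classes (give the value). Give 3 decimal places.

Per-class precision (TP/(TP+FP)):
  A: TP=683, FP=300+290=590 → 683/1273 = 0.5365
  B: TP=853, FP=358+286=644 → 853/1497 = 0.5698
  C: TP=645, FP=329+301=630 → 645/1275 = 0.5059
Highest is class 'B' with precision = 0.570.

0.570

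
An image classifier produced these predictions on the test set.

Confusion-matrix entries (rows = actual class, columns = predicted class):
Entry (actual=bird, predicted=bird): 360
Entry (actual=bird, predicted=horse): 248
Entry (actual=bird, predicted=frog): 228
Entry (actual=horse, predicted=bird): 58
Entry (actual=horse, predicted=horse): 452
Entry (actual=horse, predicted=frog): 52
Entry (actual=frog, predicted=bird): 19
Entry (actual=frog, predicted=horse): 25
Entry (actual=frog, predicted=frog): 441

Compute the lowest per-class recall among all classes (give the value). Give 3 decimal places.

0.431

Per-class recall (TP/(TP+FN)):
  bird: TP=360, FN=248+228=476 → 360/836 = 0.4306
  horse: TP=452, FN=58+52=110 → 452/562 = 0.8043
  frog: TP=441, FN=19+25=44 → 441/485 = 0.9093
Lowest is class 'bird' with recall = 0.431.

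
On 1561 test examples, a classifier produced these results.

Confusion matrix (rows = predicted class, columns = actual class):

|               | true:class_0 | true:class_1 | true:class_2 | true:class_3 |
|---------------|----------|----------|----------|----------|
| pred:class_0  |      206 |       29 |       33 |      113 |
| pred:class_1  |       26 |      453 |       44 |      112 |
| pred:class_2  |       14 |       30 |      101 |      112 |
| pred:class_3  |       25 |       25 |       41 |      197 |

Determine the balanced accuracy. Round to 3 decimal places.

Balanced accuracy = mean of per-class recall.
  class_0: recall = 206/271 = 0.7601
  class_1: recall = 453/537 = 0.8436
  class_2: recall = 101/219 = 0.4612
  class_3: recall = 197/534 = 0.3689
Mean = (0.7601 + 0.8436 + 0.4612 + 0.3689) / 4 = 0.608

0.608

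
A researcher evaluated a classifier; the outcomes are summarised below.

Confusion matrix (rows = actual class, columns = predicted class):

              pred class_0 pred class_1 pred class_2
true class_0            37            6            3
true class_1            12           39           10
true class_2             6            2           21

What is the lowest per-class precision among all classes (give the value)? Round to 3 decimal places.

0.618

Per-class precision (TP/(TP+FP)):
  class_0: TP=37, FP=12+6=18 → 37/55 = 0.6727
  class_1: TP=39, FP=6+2=8 → 39/47 = 0.8298
  class_2: TP=21, FP=3+10=13 → 21/34 = 0.6176
Lowest is class 'class_2' with precision = 0.618.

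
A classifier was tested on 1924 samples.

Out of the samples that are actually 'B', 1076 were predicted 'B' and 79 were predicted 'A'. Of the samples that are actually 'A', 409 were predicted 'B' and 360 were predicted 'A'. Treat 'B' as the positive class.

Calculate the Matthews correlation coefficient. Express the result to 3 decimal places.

0.467

MCC = (TP·TN − FP·FN) / √((TP+FP)(TP+FN)(TN+FP)(TN+FN))
Numerator = 1076·360 − 409·79 = 355049
Denominator = √(1485·1155·769·439) = √579027643425 = 760938.6594
MCC = 355049 / 760938.6594 = 0.467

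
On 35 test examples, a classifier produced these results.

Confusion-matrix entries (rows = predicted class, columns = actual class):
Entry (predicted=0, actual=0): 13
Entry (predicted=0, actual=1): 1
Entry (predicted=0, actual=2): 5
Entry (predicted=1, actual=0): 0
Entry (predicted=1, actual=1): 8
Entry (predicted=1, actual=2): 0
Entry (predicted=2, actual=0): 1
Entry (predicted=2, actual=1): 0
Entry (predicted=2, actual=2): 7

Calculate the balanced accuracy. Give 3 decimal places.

Balanced accuracy = mean of per-class recall.
  0: recall = 13/14 = 0.9286
  1: recall = 8/9 = 0.8889
  2: recall = 7/12 = 0.5833
Mean = (0.9286 + 0.8889 + 0.5833) / 3 = 0.800

0.800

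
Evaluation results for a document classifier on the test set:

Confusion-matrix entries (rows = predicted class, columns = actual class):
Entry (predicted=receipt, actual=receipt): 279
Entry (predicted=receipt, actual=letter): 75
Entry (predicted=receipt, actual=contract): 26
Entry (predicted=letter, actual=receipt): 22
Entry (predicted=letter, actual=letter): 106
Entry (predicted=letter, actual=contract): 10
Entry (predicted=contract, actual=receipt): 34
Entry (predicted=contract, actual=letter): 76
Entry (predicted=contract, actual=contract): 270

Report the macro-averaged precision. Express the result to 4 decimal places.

0.7376

Per-class precision (TP/(TP+FP)):
  receipt: TP=279, FP=75+26=101 → 279/380 = 0.73421
  letter: TP=106, FP=22+10=32 → 106/138 = 0.76812
  contract: TP=270, FP=34+76=110 → 270/380 = 0.71053
Macro-precision = mean = (0.73421 + 0.76812 + 0.71053) / 3 = 0.7376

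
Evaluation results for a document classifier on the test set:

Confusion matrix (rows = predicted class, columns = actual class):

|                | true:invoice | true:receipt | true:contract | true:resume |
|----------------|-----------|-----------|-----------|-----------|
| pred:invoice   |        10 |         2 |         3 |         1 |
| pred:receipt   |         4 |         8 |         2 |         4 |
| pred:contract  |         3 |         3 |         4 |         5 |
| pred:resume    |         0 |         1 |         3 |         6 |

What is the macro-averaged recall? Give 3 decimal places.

Per-class recall (TP/(TP+FN)):
  invoice: TP=10, FN=4+3+0=7 → 10/17 = 0.5882
  receipt: TP=8, FN=2+3+1=6 → 8/14 = 0.5714
  contract: TP=4, FN=3+2+3=8 → 4/12 = 0.3333
  resume: TP=6, FN=1+4+5=10 → 6/16 = 0.3750
Macro-recall = mean = (0.5882 + 0.5714 + 0.3333 + 0.3750) / 4 = 0.467

0.467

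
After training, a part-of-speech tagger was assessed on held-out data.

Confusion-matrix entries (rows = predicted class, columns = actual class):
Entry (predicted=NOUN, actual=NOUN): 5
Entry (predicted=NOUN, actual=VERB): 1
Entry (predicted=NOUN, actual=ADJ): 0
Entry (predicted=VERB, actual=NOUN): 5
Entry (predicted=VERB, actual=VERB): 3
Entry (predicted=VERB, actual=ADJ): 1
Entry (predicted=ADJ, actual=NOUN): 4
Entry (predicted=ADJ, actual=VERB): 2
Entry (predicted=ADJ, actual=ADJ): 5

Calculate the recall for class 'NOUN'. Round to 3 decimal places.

0.357

recall = TP/(TP+FN).
NOUN: TP=5, FN=5+4=9 → 5/14 = 0.3571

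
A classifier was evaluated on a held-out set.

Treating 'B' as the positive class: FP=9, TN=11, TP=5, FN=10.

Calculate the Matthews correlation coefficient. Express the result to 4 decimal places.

-0.1179

MCC = (TP·TN − FP·FN) / √((TP+FP)(TP+FN)(TN+FP)(TN+FN))
Numerator = 5·11 − 9·10 = -35
Denominator = √(14·15·20·21) = √88200 = 296.9848
MCC = -35 / 296.9848 = -0.1179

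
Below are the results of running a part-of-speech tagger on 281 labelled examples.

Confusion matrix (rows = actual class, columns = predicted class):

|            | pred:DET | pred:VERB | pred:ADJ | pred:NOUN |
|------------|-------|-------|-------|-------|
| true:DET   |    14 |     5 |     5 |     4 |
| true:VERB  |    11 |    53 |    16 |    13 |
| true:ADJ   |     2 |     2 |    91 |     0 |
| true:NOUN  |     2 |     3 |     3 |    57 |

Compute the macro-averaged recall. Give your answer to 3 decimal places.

Per-class recall (TP/(TP+FN)):
  DET: TP=14, FN=5+5+4=14 → 14/28 = 0.5000
  VERB: TP=53, FN=11+16+13=40 → 53/93 = 0.5699
  ADJ: TP=91, FN=2+2+0=4 → 91/95 = 0.9579
  NOUN: TP=57, FN=2+3+3=8 → 57/65 = 0.8769
Macro-recall = mean = (0.5000 + 0.5699 + 0.9579 + 0.8769) / 4 = 0.726

0.726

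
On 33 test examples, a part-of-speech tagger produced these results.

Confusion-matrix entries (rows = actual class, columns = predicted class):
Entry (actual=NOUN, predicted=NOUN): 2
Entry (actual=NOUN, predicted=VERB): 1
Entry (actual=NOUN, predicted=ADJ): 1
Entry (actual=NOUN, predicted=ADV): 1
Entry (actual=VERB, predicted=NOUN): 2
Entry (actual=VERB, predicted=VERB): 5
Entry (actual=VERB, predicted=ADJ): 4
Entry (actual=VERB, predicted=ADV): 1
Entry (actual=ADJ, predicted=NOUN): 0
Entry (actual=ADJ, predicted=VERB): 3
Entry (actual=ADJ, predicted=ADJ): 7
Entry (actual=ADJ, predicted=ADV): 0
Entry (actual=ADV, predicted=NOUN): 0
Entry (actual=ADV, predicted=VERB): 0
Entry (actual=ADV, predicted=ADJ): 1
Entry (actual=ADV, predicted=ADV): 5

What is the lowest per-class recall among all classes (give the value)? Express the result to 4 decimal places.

Per-class recall (TP/(TP+FN)):
  NOUN: TP=2, FN=1+1+1=3 → 2/5 = 0.40000
  VERB: TP=5, FN=2+4+1=7 → 5/12 = 0.41667
  ADJ: TP=7, FN=0+3+0=3 → 7/10 = 0.70000
  ADV: TP=5, FN=0+0+1=1 → 5/6 = 0.83333
Lowest is class 'NOUN' with recall = 0.4000.

0.4000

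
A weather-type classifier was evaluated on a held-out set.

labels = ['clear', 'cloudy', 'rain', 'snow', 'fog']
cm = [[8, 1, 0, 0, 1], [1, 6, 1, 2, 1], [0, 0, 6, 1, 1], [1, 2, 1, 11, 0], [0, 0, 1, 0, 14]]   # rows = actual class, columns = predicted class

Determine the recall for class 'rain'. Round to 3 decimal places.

0.750

Take TP from the diagonal, FP from the rest of the 'rain' prediction marginal, FN from the rest of the 'rain' actual marginal.
recall = TP/(TP+FN).
rain: TP=6, FN=0+0+1+1=2 → 6/8 = 0.7500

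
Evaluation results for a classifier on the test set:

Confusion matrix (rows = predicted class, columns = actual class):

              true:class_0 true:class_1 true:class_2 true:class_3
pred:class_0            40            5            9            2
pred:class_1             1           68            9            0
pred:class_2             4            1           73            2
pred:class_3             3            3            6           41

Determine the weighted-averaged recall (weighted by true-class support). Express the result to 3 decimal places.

0.831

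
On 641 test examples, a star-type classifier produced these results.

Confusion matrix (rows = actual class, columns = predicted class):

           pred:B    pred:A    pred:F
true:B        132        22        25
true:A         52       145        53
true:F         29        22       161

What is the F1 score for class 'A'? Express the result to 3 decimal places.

0.661

Treat 'A' as positive and all other classes as negative.
F1 score = 2·TP/(2·TP+FP+FN).
A: TP=145, FP=22+22=44, FN=52+53=105 → 290/439 = 0.6606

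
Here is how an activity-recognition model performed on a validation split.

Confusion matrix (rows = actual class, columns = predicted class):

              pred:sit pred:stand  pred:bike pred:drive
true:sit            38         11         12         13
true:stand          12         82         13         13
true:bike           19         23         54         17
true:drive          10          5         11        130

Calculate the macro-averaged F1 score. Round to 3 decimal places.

Per-class F1 score (2·TP/(2·TP+FP+FN)):
  sit: TP=38, FP=12+19+10=41, FN=11+12+13=36 → 76/153 = 0.4967
  stand: TP=82, FP=11+23+5=39, FN=12+13+13=38 → 164/241 = 0.6805
  bike: TP=54, FP=12+13+11=36, FN=19+23+17=59 → 108/203 = 0.5320
  drive: TP=130, FP=13+13+17=43, FN=10+5+11=26 → 260/329 = 0.7903
Macro-F1 score = mean = (0.4967 + 0.6805 + 0.5320 + 0.7903) / 4 = 0.625

0.625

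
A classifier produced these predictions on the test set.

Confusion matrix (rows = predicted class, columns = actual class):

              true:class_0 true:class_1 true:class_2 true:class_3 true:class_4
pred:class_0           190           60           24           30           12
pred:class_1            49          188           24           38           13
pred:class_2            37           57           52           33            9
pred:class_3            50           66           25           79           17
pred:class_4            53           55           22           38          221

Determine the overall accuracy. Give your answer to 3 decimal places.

0.506

Accuracy = trace / total = (190+188+52+79+221=730) / 1442 = 730/1442 = 0.506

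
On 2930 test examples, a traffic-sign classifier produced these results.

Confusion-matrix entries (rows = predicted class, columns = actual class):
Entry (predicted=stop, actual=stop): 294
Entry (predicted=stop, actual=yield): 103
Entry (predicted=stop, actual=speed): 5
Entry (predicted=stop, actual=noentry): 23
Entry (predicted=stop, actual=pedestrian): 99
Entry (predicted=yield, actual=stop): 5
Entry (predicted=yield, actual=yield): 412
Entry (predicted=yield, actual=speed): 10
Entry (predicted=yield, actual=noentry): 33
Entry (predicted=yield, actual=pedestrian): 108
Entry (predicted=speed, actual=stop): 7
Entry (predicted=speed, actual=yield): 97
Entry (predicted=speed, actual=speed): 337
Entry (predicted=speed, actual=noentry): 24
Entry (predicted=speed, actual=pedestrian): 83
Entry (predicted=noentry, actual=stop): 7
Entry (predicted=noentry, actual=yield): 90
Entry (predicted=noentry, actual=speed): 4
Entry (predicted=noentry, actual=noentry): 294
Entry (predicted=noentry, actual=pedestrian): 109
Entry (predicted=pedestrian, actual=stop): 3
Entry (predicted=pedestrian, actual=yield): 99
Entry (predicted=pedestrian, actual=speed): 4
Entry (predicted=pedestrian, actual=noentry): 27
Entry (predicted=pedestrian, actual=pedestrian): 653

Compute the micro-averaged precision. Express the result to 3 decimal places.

0.679

Micro-averaging pools counts across classes: ΣTP=1990, ΣFP=940, ΣFN=940.
Micro-precision = TP/(TP+FP) on pooled counts = 0.679 (equals overall accuracy in single-label multiclass).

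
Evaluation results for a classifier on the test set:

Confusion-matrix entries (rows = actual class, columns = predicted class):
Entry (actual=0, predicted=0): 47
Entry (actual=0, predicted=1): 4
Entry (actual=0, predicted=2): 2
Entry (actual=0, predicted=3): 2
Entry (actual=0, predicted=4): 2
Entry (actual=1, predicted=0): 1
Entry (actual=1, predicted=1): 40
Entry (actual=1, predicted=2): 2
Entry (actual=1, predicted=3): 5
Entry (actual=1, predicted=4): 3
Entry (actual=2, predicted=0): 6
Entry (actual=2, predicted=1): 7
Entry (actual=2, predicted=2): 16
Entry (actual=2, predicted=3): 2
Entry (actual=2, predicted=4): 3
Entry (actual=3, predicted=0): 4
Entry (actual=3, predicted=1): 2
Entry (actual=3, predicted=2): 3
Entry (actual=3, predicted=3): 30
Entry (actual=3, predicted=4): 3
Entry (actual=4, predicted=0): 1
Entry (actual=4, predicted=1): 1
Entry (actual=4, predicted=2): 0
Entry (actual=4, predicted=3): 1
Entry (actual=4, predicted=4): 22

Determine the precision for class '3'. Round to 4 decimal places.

0.7500

precision = TP/(TP+FP).
3: TP=30, FP=2+5+2+1=10 → 30/40 = 0.75000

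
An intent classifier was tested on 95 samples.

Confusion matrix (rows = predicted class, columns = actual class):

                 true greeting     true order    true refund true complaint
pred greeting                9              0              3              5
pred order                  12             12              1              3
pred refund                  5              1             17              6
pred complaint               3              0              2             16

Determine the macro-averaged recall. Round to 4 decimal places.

Per-class recall (TP/(TP+FN)):
  greeting: TP=9, FN=12+5+3=20 → 9/29 = 0.31034
  order: TP=12, FN=0+1+0=1 → 12/13 = 0.92308
  refund: TP=17, FN=3+1+2=6 → 17/23 = 0.73913
  complaint: TP=16, FN=5+3+6=14 → 16/30 = 0.53333
Macro-recall = mean = (0.31034 + 0.92308 + 0.73913 + 0.53333) / 4 = 0.6265

0.6265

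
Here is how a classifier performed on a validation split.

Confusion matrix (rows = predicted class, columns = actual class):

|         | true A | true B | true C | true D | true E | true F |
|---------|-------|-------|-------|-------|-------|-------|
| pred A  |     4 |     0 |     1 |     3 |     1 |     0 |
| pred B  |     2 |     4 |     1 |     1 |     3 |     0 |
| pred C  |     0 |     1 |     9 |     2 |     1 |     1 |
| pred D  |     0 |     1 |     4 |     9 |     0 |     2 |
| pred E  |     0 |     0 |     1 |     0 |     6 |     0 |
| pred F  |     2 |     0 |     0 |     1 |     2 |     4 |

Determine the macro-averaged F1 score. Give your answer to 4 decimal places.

Per-class F1 score (2·TP/(2·TP+FP+FN)):
  A: TP=4, FP=0+1+3+1+0=5, FN=2+0+0+0+2=4 → 8/17 = 0.47059
  B: TP=4, FP=2+1+1+3+0=7, FN=0+1+1+0+0=2 → 8/17 = 0.47059
  C: TP=9, FP=0+1+2+1+1=5, FN=1+1+4+1+0=7 → 18/30 = 0.60000
  D: TP=9, FP=0+1+4+0+2=7, FN=3+1+2+0+1=7 → 18/32 = 0.56250
  E: TP=6, FP=0+0+1+0+0=1, FN=1+3+1+0+2=7 → 12/20 = 0.60000
  F: TP=4, FP=2+0+0+1+2=5, FN=0+0+1+2+0=3 → 8/16 = 0.50000
Macro-F1 score = mean = (0.47059 + 0.47059 + 0.60000 + 0.56250 + 0.60000 + 0.50000) / 6 = 0.5339

0.5339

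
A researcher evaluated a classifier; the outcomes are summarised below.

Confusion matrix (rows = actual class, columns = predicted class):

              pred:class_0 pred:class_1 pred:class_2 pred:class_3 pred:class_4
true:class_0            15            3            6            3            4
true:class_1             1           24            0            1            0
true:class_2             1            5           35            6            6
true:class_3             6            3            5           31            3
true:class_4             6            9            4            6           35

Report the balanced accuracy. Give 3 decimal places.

Balanced accuracy = mean of per-class recall.
  class_0: recall = 15/31 = 0.4839
  class_1: recall = 24/26 = 0.9231
  class_2: recall = 35/53 = 0.6604
  class_3: recall = 31/48 = 0.6458
  class_4: recall = 35/60 = 0.5833
Mean = (0.4839 + 0.9231 + 0.6604 + 0.6458 + 0.5833) / 5 = 0.659

0.659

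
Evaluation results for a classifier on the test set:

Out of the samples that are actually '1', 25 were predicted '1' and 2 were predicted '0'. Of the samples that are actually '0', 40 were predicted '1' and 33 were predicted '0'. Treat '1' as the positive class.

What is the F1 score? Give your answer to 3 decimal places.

0.543

Precision = TP/(TP+FP) = 25/65 = 0.3846
Recall = TP/(TP+FN) = 25/27 = 0.9259
F1 = 2·TP/(2·TP+FP+FN) = 50/92 = 0.543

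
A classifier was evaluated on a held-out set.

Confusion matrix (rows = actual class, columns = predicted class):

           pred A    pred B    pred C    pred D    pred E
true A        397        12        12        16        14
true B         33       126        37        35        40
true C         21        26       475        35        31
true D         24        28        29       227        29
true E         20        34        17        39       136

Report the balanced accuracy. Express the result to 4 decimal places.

0.6759

Balanced accuracy = mean of per-class recall.
  A: recall = 397/451 = 0.88027
  B: recall = 126/271 = 0.46494
  C: recall = 475/588 = 0.80782
  D: recall = 227/337 = 0.67359
  E: recall = 136/246 = 0.55285
Mean = (0.88027 + 0.46494 + 0.80782 + 0.67359 + 0.55285) / 5 = 0.6759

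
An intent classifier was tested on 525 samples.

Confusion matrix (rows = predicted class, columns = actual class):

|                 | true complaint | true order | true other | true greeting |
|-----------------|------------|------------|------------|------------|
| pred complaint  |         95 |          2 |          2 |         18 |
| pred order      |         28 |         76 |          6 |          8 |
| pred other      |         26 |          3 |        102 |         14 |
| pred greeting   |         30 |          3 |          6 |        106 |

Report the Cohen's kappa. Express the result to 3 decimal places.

0.629

Observed agreement pₒ = trace/N = 379/525 = 0.7219
Expected agreement pₑ = Σ (rowᵢ·colᵢ)/N² = (179·117 + 84·118 + 116·145 + 146·145)/525² = 0.2498
κ = (pₒ − pₑ)/(1 − pₑ) = (0.7219 − 0.2498)/(1 − 0.2498) = 0.629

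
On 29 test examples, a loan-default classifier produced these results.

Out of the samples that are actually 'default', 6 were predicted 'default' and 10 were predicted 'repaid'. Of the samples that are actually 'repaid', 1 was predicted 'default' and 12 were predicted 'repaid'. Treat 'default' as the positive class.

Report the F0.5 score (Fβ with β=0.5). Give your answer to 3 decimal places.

0.682

Fβ = (1+β²)·TP / ((1+β²)·TP + β²·FN + FP), with β²=1/4
= 1.25·6 / (1.25·6 + 0.25·10 + 1) = 0.682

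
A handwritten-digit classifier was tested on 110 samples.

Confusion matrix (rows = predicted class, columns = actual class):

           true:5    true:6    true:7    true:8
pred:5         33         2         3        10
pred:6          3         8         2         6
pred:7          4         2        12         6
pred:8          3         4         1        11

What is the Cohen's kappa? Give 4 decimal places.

0.4166

Observed agreement pₒ = trace/N = 64/110 = 0.58182
Expected agreement pₑ = Σ (rowᵢ·colᵢ)/N² = (43·48 + 16·19 + 18·24 + 33·19)/110² = 0.28322
κ = (pₒ − pₑ)/(1 − pₑ) = (0.58182 − 0.28322)/(1 − 0.28322) = 0.4166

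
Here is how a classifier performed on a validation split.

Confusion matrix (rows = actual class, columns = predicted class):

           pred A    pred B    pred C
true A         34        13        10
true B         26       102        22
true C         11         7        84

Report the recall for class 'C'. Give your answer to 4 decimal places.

0.8235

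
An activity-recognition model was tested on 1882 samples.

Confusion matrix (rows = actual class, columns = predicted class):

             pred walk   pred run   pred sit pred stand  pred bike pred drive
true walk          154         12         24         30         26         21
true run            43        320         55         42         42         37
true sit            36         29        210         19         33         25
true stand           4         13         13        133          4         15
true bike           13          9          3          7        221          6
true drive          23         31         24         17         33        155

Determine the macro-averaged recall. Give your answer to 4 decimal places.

Per-class recall (TP/(TP+FN)):
  walk: TP=154, FN=12+24+30+26+21=113 → 154/267 = 0.57678
  run: TP=320, FN=43+55+42+42+37=219 → 320/539 = 0.59369
  sit: TP=210, FN=36+29+19+33+25=142 → 210/352 = 0.59659
  stand: TP=133, FN=4+13+13+4+15=49 → 133/182 = 0.73077
  bike: TP=221, FN=13+9+3+7+6=38 → 221/259 = 0.85328
  drive: TP=155, FN=23+31+24+17+33=128 → 155/283 = 0.54770
Macro-recall = mean = (0.57678 + 0.59369 + 0.59659 + 0.73077 + 0.85328 + 0.54770) / 6 = 0.6498

0.6498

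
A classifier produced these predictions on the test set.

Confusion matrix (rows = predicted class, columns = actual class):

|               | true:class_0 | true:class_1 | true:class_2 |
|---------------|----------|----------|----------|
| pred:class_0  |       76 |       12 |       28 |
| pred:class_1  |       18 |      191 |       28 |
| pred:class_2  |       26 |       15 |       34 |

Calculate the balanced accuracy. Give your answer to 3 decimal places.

0.629

Balanced accuracy = mean of per-class recall.
  class_0: recall = 76/120 = 0.6333
  class_1: recall = 191/218 = 0.8761
  class_2: recall = 34/90 = 0.3778
Mean = (0.6333 + 0.8761 + 0.3778) / 3 = 0.629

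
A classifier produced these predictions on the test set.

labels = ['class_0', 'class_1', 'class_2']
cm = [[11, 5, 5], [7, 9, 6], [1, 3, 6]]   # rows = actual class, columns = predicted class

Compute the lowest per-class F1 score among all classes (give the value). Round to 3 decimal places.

0.444

Per-class F1 score (2·TP/(2·TP+FP+FN)):
  class_0: TP=11, FP=7+1=8, FN=5+5=10 → 22/40 = 0.5500
  class_1: TP=9, FP=5+3=8, FN=7+6=13 → 18/39 = 0.4615
  class_2: TP=6, FP=5+6=11, FN=1+3=4 → 12/27 = 0.4444
Lowest is class 'class_2' with F1 score = 0.444.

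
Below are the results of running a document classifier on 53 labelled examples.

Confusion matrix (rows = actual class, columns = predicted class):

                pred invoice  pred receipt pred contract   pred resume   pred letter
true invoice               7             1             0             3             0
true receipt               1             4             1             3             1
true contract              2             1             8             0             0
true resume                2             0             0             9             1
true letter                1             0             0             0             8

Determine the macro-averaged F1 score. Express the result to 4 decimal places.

0.6784

Per-class F1 score (2·TP/(2·TP+FP+FN)):
  invoice: TP=7, FP=1+2+2+1=6, FN=1+0+3+0=4 → 14/24 = 0.58333
  receipt: TP=4, FP=1+1+0+0=2, FN=1+1+3+1=6 → 8/16 = 0.50000
  contract: TP=8, FP=0+1+0+0=1, FN=2+1+0+0=3 → 16/20 = 0.80000
  resume: TP=9, FP=3+3+0+0=6, FN=2+0+0+1=3 → 18/27 = 0.66667
  letter: TP=8, FP=0+1+0+1=2, FN=1+0+0+0=1 → 16/19 = 0.84211
Macro-F1 score = mean = (0.58333 + 0.50000 + 0.80000 + 0.66667 + 0.84211) / 5 = 0.6784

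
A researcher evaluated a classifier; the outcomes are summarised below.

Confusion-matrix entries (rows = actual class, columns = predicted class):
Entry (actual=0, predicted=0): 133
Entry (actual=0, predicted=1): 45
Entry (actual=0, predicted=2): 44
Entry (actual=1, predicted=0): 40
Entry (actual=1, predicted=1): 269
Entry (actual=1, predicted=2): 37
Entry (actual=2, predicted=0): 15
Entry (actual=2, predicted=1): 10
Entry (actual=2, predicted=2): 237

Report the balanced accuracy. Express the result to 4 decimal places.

0.7604

Balanced accuracy = mean of per-class recall.
  0: recall = 133/222 = 0.59910
  1: recall = 269/346 = 0.77746
  2: recall = 237/262 = 0.90458
Mean = (0.59910 + 0.77746 + 0.90458) / 3 = 0.7604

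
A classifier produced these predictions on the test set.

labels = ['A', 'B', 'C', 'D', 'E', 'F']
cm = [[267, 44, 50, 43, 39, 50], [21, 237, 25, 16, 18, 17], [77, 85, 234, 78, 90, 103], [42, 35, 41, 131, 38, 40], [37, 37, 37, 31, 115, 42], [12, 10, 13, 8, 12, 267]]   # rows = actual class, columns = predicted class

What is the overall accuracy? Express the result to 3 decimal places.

0.512

Accuracy = trace / total = (267+237+234+131+115+267=1251) / 2442 = 1251/2442 = 0.512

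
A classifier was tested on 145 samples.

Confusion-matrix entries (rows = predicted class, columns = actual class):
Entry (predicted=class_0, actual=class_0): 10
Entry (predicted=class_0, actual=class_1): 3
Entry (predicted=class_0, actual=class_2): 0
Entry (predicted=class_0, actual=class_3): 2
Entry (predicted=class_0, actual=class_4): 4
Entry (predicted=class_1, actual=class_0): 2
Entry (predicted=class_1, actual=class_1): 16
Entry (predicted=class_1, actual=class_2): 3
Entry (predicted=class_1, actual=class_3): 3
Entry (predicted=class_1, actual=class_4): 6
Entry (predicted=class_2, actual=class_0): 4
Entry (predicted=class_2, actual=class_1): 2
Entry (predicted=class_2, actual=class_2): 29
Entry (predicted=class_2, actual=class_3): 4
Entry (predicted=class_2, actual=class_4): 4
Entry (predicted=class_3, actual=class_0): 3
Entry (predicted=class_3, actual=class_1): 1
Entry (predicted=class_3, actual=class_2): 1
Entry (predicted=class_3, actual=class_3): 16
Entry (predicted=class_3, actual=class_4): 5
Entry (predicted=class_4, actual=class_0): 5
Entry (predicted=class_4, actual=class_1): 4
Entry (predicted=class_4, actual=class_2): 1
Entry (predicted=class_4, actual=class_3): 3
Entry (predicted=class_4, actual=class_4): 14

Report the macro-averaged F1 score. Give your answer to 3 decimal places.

Per-class F1 score (2·TP/(2·TP+FP+FN)):
  class_0: TP=10, FP=3+0+2+4=9, FN=2+4+3+5=14 → 20/43 = 0.4651
  class_1: TP=16, FP=2+3+3+6=14, FN=3+2+1+4=10 → 32/56 = 0.5714
  class_2: TP=29, FP=4+2+4+4=14, FN=0+3+1+1=5 → 58/77 = 0.7532
  class_3: TP=16, FP=3+1+1+5=10, FN=2+3+4+3=12 → 32/54 = 0.5926
  class_4: TP=14, FP=5+4+1+3=13, FN=4+6+4+5=19 → 28/60 = 0.4667
Macro-F1 score = mean = (0.4651 + 0.5714 + 0.7532 + 0.5926 + 0.4667) / 5 = 0.570

0.570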